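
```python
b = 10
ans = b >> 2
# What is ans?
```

Trace:
`b = 10` → b = 10
`ans = b >> 2` → ans = 2
So ans = 2

Answer: 2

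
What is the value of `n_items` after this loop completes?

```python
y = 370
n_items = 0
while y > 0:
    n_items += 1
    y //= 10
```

Count digits by repeated division by 10
`n_items` takes the values: 0 → 1 → 2 → 3

Answer: 3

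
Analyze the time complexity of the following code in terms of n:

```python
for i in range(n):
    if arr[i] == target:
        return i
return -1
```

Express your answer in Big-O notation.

This is Linear search in an array. Time complexity: O(n).

Answer: O(n)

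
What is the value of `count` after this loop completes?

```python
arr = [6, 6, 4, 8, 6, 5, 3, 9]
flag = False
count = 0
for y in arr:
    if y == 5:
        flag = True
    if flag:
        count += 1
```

Count elements after first 5 in [6, 6, 4, 8, 6, 5, 3, 9]
`count` takes the values: 0 → 1 → 2 → 3

Answer: 3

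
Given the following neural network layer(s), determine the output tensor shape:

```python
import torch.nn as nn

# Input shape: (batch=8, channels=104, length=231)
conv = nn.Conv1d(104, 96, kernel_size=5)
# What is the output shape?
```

Input: (8, 104, 231) -> Output: (8, 96, 227)

Answer: (8, 96, 227)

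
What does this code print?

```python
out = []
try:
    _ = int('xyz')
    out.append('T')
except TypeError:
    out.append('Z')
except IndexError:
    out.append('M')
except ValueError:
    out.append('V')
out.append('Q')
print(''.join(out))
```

Execution trace: 'V' (except ValueError) → 'Q' (after the try/except). Output: VQ

Answer: VQ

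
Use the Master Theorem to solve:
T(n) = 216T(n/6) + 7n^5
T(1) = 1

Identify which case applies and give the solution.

a=216, b=6, f(n)=7n^5. log_6(216) = 3. Since c=5 > 3 and the regularity condition holds (216(n/6)^5 = (216/6^5)n^5 with 216/6^5 < 1), Case 3 applies: T(n) = Θ(f(n)) = O(n^5).

Answer: O(n^5) - Case 3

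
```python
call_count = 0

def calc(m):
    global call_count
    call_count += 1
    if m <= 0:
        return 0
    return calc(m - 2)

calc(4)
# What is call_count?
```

Linear recursion stepping by 2: 3 calls from m=4 down to ≤0.

Answer: 3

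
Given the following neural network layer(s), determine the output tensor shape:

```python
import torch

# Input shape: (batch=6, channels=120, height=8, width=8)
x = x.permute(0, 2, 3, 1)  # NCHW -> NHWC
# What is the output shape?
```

Input: (6, 120, 8, 8) -> Output: (6, 8, 8, 120)

Answer: (6, 8, 8, 120)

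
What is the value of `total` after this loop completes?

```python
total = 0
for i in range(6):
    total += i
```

Sum of 0 to 5 = 15
`total` takes the values: 0 → 1 → 3 → 6 → 10 → 15

Answer: 15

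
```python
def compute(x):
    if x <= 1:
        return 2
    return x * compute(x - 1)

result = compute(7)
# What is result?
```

compute(7) = 7 * 6 * 5 * 4 * 3 * 2 * 2 = 10080

Answer: 10080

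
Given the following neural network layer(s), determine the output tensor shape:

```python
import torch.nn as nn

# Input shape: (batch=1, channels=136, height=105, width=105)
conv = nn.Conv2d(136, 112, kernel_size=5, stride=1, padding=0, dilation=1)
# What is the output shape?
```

Input: (1, 136, 105, 105) -> Output: (1, 112, 101, 101)

Answer: (1, 112, 101, 101)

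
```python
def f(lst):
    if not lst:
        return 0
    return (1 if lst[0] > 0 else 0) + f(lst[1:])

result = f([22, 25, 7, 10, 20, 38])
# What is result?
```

Count of positive elements in [22, 25, 7, 10, 20, 38] = 6

Answer: 6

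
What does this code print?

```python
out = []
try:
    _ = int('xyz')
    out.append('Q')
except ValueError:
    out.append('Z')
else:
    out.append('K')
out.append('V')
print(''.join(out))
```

Execution trace: 'Z' (except ValueError) → 'V' (after the try/except). Output: ZV

Answer: ZV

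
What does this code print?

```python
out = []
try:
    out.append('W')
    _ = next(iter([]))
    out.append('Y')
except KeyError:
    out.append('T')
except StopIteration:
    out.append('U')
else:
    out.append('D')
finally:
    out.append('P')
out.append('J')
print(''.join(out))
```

Execution trace: 'W' (try body) → 'U' (except StopIteration) → 'P' (finally) → 'J' (after the try/except). Output: WUPJ

Answer: WUPJ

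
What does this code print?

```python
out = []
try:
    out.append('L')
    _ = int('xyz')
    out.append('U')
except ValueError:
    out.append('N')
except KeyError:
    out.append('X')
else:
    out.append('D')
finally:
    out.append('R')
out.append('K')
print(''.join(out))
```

Execution trace: 'L' (try body) → 'N' (except ValueError) → 'R' (finally) → 'K' (after the try/except). Output: LNRK

Answer: LNRK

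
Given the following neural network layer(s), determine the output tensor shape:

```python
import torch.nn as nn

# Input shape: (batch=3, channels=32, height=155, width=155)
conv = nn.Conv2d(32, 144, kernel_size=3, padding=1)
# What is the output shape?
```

Input: (3, 32, 155, 155) -> Output: (3, 144, 155, 155)

Answer: (3, 144, 155, 155)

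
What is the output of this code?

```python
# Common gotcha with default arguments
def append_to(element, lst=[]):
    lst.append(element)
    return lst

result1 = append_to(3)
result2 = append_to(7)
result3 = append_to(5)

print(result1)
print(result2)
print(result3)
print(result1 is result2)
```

Key concept: mutable default argument gotcha.
Step by step:
`result1 = append_to(3)` → result1 = [3]
`result2 = append_to(7)` → result1 = [3, 7] (same object as result2); result2 = [3, 7] (same object as result1)
`result3 = append_to(5)` → result1 = [3, 7, 5] (same object as result2, result3); result2 = [3, 7, 5] (same object as result1, result3); result3 = [3, 7, 5] (same object as result1, result2)
`print(result1)` → prints [3, 7, 5]
`print(result2)` → prints [3, 7, 5]
`print(result3)` → prints [3, 7, 5]
`print(result1 is result2)` → prints True

Answer:
[3, 7, 5]
[3, 7, 5]
[3, 7, 5]
True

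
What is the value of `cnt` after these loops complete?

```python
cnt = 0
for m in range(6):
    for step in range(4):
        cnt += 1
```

6 * 4 = 24
`cnt` takes the values: 0 → 1 → 2 → 3 → 4 → 5 → 6 → 7 → 8 → 9 → 10 → 11 → 12 → 13 → 14 → 15 → 16 → 17 → 18 → 19 → 20 → 21 → 22 → 23 → 24

Answer: 24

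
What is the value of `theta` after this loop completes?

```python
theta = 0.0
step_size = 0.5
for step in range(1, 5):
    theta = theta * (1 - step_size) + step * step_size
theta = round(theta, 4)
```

Moving average with lr=0.5
`theta` takes the values: 0.0 → 0.5 → 1.25 → 2.125 → 3.0625

Answer: 3.0625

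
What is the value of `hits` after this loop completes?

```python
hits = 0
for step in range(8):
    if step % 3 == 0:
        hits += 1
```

Count numbers divisible by 3 in range(8)
`hits` takes the values: 0 → 1 → 2 → 3

Answer: 3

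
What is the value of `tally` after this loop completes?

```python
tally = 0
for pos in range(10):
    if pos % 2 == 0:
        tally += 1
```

Count numbers divisible by 2 in range(10)
`tally` takes the values: 0 → 1 → 2 → 3 → 4 → 5

Answer: 5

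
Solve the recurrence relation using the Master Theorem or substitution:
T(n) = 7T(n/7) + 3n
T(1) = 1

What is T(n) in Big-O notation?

By Master Theorem: a=7, b=7, f(n)=3n. Since log_7(7) = 1 and f(n) = Θ(n^1), Case 2 applies. T(n) = O(n log n).

Answer: O(n log n)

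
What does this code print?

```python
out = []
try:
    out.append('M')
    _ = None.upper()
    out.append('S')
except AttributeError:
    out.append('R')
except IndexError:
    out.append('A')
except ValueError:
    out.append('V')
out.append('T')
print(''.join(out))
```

Execution trace: 'M' (try body) → 'R' (except AttributeError) → 'T' (after the try/except). Output: MRT

Answer: MRT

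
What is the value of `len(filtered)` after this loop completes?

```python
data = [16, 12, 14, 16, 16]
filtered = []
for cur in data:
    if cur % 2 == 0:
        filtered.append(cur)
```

Count even numbers in [16, 12, 14, 16, 16]
`filtered` takes the values: [] → [16] → [16, 12] → [16, 12, 14] → [16, 12, 14, 16] → [16, 12, 14, 16, 16]
So `len(filtered)` = 5

Answer: 5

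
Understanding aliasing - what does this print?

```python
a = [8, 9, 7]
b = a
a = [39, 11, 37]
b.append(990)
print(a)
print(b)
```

Key concept: rebinding vs mutation: a is rebound to a new list, b still points at the original.
Step by step:
`a = [8, 9, 7]` → a = [8, 9, 7]
`b = a` → b = [8, 9, 7] (same object as a)
`a = [39, 11, 37]` → a = [39, 11, 37]
`b.append(990)` → b = [8, 9, 7, 990]
`print(a)` → prints [39, 11, 37]
`print(b)` → prints [8, 9, 7, 990]

Answer:
[39, 11, 37]
[8, 9, 7, 990]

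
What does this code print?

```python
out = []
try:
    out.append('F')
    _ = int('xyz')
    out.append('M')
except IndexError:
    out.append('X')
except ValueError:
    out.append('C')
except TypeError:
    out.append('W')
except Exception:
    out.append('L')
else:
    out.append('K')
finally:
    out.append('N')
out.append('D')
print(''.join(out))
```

Execution trace: 'F' (try body) → 'C' (except ValueError) → 'N' (finally) → 'D' (after the try/except). Output: FCND

Answer: FCND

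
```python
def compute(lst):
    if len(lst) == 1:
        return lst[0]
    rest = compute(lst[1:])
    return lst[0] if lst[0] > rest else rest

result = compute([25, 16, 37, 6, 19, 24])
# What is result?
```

Recursive max over [25, 16, 37, 6, 19, 24] = 37

Answer: 37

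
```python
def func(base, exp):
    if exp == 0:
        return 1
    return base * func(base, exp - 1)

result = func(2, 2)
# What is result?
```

func(2, 2) = 2 * 2 = 4

Answer: 4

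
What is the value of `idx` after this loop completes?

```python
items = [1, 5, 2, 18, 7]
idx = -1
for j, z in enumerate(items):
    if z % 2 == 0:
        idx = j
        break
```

First even number index in [1, 5, 2, 18, 7]
`idx` takes the values: -1 → 2

Answer: 2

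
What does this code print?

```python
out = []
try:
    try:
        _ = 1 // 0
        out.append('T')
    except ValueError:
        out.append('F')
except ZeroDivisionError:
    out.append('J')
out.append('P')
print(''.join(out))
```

Execution trace: 'J' (outer except ZeroDivisionError) → 'P' (after the try/except). Output: JP

Answer: JP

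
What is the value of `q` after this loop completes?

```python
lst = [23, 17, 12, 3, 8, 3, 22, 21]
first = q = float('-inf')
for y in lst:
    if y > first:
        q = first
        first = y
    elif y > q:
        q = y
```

Second largest (with repeats) in [23, 17, 12, 3, 8, 3, 22, 21]
`q` takes the values: -inf → 17 → 22

Answer: 22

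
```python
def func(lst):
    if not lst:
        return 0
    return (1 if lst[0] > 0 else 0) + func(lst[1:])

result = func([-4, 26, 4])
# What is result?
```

Count of positive elements in [-4, 26, 4] = 2

Answer: 2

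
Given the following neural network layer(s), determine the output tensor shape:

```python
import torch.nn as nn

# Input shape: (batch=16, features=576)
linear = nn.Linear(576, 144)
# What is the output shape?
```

Input: (16, 576) -> Output: (16, 144)

Answer: (16, 144)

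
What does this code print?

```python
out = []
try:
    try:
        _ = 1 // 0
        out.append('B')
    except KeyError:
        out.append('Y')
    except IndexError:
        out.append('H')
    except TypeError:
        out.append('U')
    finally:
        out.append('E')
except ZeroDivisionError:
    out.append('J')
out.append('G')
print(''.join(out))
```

Execution trace: 'E' (finally) → 'J' (outer except ZeroDivisionError) → 'G' (after the try/except). Output: EJG

Answer: EJG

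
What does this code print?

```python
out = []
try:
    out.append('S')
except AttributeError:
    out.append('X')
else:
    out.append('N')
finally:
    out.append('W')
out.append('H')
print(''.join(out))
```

Execution trace: 'S' (try body, no exception) → 'N' (else) → 'W' (finally) → 'H' (after the try/except). Output: SNWH

Answer: SNWH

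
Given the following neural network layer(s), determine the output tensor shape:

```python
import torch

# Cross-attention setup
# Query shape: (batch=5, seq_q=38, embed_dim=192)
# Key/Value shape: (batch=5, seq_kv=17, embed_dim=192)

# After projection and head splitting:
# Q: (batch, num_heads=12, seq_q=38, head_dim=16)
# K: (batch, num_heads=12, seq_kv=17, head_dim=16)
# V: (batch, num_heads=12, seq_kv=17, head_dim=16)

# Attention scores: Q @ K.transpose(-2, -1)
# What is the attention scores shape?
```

Input: (5, 38, 192) -> Output: (5, 12, 38, 17)

Answer: (5, 12, 38, 17)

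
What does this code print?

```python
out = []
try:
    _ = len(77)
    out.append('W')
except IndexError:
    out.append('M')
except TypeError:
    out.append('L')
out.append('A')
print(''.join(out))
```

Execution trace: 'L' (except TypeError) → 'A' (after the try/except). Output: LA

Answer: LA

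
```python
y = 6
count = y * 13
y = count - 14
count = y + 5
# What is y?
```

Trace:
`y = 6` → y = 6
`count = y * 13` → count = 78
`y = count - 14` → y = 64
`count = y + 5` → count = 69
So y = 64

Answer: 64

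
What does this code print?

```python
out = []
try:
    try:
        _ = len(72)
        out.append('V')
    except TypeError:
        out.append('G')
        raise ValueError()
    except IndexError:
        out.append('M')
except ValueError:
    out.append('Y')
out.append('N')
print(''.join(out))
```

Execution trace: 'G' (except TypeError) → 'Y' (outer except ValueError) → 'N' (after the try/except). Output: GYN

Answer: GYN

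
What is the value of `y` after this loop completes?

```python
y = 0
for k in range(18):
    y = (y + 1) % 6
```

Increment mod 6, 18 times = 0
`y` takes the values: 0 → 1 → 2 → 3 → 4 → 5 → 0 → 1 → 2 → 3 → 4 → 5 → 0 → 1 → 2 → 3 → 4 → 5 → 0

Answer: 0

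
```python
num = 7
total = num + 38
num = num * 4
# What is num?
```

Trace:
`num = 7` → num = 7
`total = num + 38` → total = 45
`num = num * 4` → num = 28
So num = 28

Answer: 28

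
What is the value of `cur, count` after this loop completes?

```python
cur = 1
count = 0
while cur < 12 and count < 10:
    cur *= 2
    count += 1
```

Double until >= 12 or 10 iterations
`cur, count` takes the values: (1, 0) → (2, 0) → (2, 1) → (4, 1) → (4, 2) → (8, 2) → (8, 3) → (16, 3) → (16, 4)

Answer: 16, 4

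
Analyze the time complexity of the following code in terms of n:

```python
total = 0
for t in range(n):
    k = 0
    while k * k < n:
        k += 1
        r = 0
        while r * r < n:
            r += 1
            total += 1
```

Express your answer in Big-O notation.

Each loop level contributes: n × √n × √n. Multiplying the contributions gives O(n^2).

Answer: O(n^2)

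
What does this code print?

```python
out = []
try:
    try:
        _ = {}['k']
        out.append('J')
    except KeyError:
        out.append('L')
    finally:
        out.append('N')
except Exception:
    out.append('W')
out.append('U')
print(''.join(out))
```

Execution trace: 'L' (inner except KeyError) → 'N' (inner finally) → 'U' (after the try/except). Output: LNU

Answer: LNU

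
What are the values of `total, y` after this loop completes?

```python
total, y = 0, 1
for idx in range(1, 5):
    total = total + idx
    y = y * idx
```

Sum and factorial of 1 to 4
`total, y` takes the values: (0, 1) → (1, 1) → (3, 1) → (3, 2) → (6, 2) → (6, 6) → (10, 6) → (10, 24)

Answer: 10, 24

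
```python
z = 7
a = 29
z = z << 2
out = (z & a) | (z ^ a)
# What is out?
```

Trace:
`z = 7` → z = 7
`a = 29` → a = 29
`z = z << 2` → z = 28
`out = (z & a) | (z ^ a)` → out = 29
So out = 29

Answer: 29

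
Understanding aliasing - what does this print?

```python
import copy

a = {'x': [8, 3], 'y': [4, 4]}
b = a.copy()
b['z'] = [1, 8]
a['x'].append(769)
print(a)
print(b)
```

Key concept: shallow copy of dict with mutable values.
Step by step:
`a = {'x': [8, 3], 'y': [4, 4]}` → a = {'x': [8, 3], 'y': [4, 4]}
`b = a.copy()` → b = {'x': [8, 3], 'y': [4, 4]}
`b['z'] = [1, 8]` → b = {'x': [8, 3], 'y': [4, 4], 'z': [1, 8]}
`a['x'].append(769)` → a = {'x': [8, 3, 769], 'y': [4, 4]}; b = {'x': [8, 3, 769], 'y': [4, 4], 'z': [1, 8]}
`print(a)` → prints {'x': [8, 3, 769], 'y': [4, 4]}
`print(b)` → prints {'x': [8, 3, 769], 'y': [4, 4], 'z': [1, 8]}

Answer:
{'x': [8, 3, 769], 'y': [4, 4]}
{'x': [8, 3, 769], 'y': [4, 4], 'z': [1, 8]}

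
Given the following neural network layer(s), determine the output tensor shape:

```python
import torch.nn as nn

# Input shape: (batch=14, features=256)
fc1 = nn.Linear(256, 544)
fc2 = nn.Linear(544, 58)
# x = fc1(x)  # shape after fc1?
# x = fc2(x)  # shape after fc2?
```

Input: (14, 256) -> after fc1: (14, 544) -> Output: (14, 58)

Answer: (14, 58)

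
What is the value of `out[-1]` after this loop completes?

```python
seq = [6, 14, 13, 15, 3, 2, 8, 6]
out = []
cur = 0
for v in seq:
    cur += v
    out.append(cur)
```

Cumulative sum ends at 67
`out` takes the values: [] → [6] → [6, 20] → [6, 20, 33] → [6, 20, 33, 48] → [6, 20, 33, 48, 51] → [6, 20, 33, 48, 51, 53] → [6, 20, 33, 48, 51, 53, 61] → [6, 20, 33, 48, 51, 53, 61, 67]
So `out[-1]` = 67

Answer: 67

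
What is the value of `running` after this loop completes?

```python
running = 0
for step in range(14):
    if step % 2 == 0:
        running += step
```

Sum of even numbers 0 to 13
`running` takes the values: 0 → 2 → 6 → 12 → 20 → 30 → 42

Answer: 42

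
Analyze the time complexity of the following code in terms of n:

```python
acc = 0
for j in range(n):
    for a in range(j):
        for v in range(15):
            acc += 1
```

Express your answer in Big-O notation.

Each loop level contributes: n × n × 1. Multiplying the contributions gives O(n^2).

Answer: O(n^2)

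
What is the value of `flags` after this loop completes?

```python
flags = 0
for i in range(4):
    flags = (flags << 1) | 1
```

Build 4 consecutive 1-bits: 0b1111
`flags` takes the values: 0 → 1 → 3 → 7 → 15

Answer: 15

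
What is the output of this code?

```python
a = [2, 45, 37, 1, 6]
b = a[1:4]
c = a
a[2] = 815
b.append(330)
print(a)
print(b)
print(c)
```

Key concept: slice vs alias.
Step by step:
`a = [2, 45, 37, 1, 6]` → a = [2, 45, 37, 1, 6]
`b = a[1:4]` → b = [45, 37, 1]
`c = a` → c = [2, 45, 37, 1, 6] (same object as a)
`a[2] = 815` → a = [2, 45, 815, 1, 6] (same object as c); c = [2, 45, 815, 1, 6] (same object as a)
`b.append(330)` → b = [45, 37, 1, 330]
`print(a)` → prints [2, 45, 815, 1, 6]
`print(b)` → prints [45, 37, 1, 330]
`print(c)` → prints [2, 45, 815, 1, 6]

Answer:
[2, 45, 815, 1, 6]
[45, 37, 1, 330]
[2, 45, 815, 1, 6]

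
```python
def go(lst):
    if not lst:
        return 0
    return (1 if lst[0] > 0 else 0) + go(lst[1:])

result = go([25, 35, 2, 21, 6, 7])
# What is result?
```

Count of positive elements in [25, 35, 2, 21, 6, 7] = 6

Answer: 6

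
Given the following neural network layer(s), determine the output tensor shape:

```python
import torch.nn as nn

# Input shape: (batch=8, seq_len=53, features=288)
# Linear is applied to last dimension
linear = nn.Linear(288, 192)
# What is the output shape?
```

Input: (8, 53, 288) -> Output: (8, 53, 192)

Answer: (8, 53, 192)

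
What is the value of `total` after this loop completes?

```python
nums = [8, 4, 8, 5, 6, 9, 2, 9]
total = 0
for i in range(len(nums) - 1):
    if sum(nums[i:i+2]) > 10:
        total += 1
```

Count windows with sum > 10
`total` takes the values: 0 → 1 → 2 → 3 → 4 → 5 → 6 → 7

Answer: 7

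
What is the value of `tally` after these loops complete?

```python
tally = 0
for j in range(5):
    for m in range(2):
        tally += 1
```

5 * 2 = 10
`tally` takes the values: 0 → 1 → 2 → 3 → 4 → 5 → 6 → 7 → 8 → 9 → 10

Answer: 10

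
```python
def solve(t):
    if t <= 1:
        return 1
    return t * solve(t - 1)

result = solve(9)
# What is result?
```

solve(9) = 9 * 8 * 7 * 6 * 5 * 4 * 3 * 2 * 1 = 362880

Answer: 362880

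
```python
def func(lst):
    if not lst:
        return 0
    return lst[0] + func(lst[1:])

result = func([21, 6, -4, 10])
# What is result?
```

21 + 6 + (-4) + 10 + 0 = 33

Answer: 33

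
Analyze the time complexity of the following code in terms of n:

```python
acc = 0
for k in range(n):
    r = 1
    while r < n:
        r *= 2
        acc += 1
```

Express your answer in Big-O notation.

Each loop level contributes: n × log n. Multiplying the contributions gives O(n log n).

Answer: O(n log n)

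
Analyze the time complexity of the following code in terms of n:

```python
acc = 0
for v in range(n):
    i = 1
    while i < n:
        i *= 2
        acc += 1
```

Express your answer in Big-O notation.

Each loop level contributes: n × log n. Multiplying the contributions gives O(n log n).

Answer: O(n log n)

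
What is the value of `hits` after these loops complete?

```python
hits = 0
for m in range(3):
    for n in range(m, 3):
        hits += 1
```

Upper triangle: 3 + 2 + ... + 1
`hits` takes the values: 0 → 1 → 2 → 3 → 4 → 5 → 6

Answer: 6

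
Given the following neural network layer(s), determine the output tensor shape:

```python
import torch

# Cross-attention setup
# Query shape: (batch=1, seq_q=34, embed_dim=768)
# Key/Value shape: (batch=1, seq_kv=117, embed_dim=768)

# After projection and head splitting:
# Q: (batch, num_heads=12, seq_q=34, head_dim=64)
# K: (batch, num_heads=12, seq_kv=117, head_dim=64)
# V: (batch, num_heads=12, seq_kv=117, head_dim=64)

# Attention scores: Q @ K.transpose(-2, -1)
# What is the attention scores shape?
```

Input: (1, 34, 768) -> Output: (1, 12, 34, 117)

Answer: (1, 12, 34, 117)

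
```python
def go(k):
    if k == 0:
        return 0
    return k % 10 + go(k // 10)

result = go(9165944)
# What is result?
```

Sum of digits of 9165944: 4 + 4 + 9 + 5 + 6 + 1 + 9 = 38

Answer: 38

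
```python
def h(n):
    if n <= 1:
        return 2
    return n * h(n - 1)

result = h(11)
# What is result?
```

h(11) = 11 * 10 * 9 * 8 * 7 * 6 * 5 * 4 * 3 * 2 * 2 = 79833600

Answer: 79833600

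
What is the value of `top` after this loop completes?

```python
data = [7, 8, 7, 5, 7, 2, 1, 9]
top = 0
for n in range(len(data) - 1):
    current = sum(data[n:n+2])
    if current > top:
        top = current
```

Max sum of 2-element window in [7, 8, 7, 5, 7, 2, 1, 9]
`top` takes the values: 0 → 15

Answer: 15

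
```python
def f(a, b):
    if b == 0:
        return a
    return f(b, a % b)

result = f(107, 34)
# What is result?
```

f(107, 34) -> f(34, 5) -> f(5, 4) -> f(4, 1) -> f(1, 0) -> 1

Answer: 1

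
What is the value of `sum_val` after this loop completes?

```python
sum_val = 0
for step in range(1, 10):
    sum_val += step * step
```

Sum of squares 1² to 9² = 285
`sum_val` takes the values: 0 → 1 → 5 → 14 → 30 → 55 → 91 → 140 → 204 → 285

Answer: 285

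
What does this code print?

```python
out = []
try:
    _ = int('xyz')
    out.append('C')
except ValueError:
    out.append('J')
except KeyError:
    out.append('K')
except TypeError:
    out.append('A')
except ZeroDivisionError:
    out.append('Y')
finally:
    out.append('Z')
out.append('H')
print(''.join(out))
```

Execution trace: 'J' (except ValueError) → 'Z' (finally) → 'H' (after the try/except). Output: JZH

Answer: JZH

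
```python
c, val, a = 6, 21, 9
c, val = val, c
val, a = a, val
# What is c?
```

Trace:
`c, val, a = 6, 21, 9` → c = 6; val = 21; a = 9
`c, val = val, c` → c = 21; val = 6
`val, a = a, val` → val = 9; a = 6
So c = 21

Answer: 21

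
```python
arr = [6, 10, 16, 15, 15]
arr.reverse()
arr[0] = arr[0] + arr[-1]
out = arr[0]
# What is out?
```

Trace:
`arr = [6, 10, 16, 15, 15]` → arr = [6, 10, 16, 15, 15]
`arr.reverse()` → arr = [15, 15, 16, 10, 6]
`arr[0] = arr[0] + arr[-1]` → arr = [21, 15, 16, 10, 6]
`out = arr[0]` → out = 21
So out = 21

Answer: 21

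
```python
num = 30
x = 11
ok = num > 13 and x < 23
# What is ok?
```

Trace:
`num = 30` → num = 30
`x = 11` → x = 11
`ok = num > 13 and x < 23` → ok = True
So ok = True

Answer: True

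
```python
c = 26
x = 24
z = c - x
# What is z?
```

Trace:
`c = 26` → c = 26
`x = 24` → x = 24
`z = c - x` → z = 2
So z = 2

Answer: 2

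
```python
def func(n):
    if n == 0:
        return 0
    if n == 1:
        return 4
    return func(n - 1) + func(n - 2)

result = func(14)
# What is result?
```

Build up from base cases: func(0)=0, func(1)=4, func(2)=4, func(3)=8, func(4)=12, func(5)=20, func(6)=32, ..., func(14)=1508

Answer: 1508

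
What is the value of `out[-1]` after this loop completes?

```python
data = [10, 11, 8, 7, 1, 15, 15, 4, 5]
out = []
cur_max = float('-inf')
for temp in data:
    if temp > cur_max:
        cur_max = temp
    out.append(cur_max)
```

Running max ends at 15
`out` takes the values: [] → [10] → [10, 11] → [10, 11, 11] → [10, 11, 11, 11] → [10, 11, 11, 11, 11] → [10, 11, 11, 11, 11, 15] → [10, 11, 11, 11, 11, 15, 15] → [10, 11, 11, 11, 11, 15, 15, 15] → [10, 11, 11, 11, 11, 15, 15, 15, 15]
So `out[-1]` = 15

Answer: 15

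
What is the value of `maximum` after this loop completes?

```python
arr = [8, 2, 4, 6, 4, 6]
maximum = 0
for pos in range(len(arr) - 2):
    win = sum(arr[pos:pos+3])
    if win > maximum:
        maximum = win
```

Max sum of 3-element window in [8, 2, 4, 6, 4, 6]
`maximum` takes the values: 0 → 14 → 16

Answer: 16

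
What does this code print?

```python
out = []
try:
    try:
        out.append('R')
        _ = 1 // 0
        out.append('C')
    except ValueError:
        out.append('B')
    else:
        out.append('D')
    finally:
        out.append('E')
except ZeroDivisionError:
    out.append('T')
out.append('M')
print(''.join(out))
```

Execution trace: 'R' (try body) → 'E' (finally) → 'T' (outer except ZeroDivisionError) → 'M' (after the try/except). Output: RETM

Answer: RETM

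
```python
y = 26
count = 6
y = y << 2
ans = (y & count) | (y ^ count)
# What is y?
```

Trace:
`y = 26` → y = 26
`count = 6` → count = 6
`y = y << 2` → y = 104
`ans = (y & count) | (y ^ count)` → ans = 110
So y = 104

Answer: 104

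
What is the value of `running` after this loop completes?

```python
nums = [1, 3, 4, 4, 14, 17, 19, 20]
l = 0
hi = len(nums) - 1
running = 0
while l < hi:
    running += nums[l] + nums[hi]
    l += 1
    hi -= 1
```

Sum of pairs from ends
`running` takes the values: 0 → 21 → 43 → 64 → 82

Answer: 82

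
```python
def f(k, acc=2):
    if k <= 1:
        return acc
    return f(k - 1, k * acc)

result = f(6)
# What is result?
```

Accumulator trace (n, acc): (6, 2) -> (5, 12) -> (4, 60) -> (3, 240) -> (2, 720) -> (1, 1440) -> return 1440

Answer: 1440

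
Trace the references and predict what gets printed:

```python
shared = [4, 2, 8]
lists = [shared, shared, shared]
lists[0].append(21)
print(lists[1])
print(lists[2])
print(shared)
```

Key concept: list of same reference.
Step by step:
`shared = [4, 2, 8]` → shared = [4, 2, 8]
`lists = [shared, shared, shared]` → lists = [[4, 2, 8], [4, 2, 8], [4, 2, 8]]
`lists[0].append(21)` → shared = [4, 2, 8, 21]; lists = [[4, 2, 8, 21], [4, 2, 8, 21], [4, 2, 8, 21]]
`print(lists[1])` → prints [4, 2, 8, 21]
`print(lists[2])` → prints [4, 2, 8, 21]
`print(shared)` → prints [4, 2, 8, 21]

Answer:
[4, 2, 8, 21]
[4, 2, 8, 21]
[4, 2, 8, 21]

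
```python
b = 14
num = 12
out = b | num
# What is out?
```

Trace:
`b = 14` → b = 14
`num = 12` → num = 12
`out = b | num` → out = 14
So out = 14

Answer: 14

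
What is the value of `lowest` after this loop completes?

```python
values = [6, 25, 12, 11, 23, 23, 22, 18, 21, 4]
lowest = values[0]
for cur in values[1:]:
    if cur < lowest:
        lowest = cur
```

Minimum of [6, 25, 12, 11, 23, 23, 22, 18, 21, 4]
`lowest` takes the values: 6 → 4

Answer: 4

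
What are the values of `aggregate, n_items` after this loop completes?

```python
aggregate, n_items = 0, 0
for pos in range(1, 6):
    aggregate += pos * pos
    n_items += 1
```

Sum of squares and count
`aggregate, n_items` takes the values: (0, 0) → (1, 0) → (1, 1) → (5, 1) → (5, 2) → (14, 2) → (14, 3) → (30, 3) → (30, 4) → (55, 4) → (55, 5)

Answer: 55, 5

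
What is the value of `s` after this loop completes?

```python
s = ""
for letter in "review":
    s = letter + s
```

Reverse 'review'
`s` takes the values: "" → "r" → "er" → "ver" → "iver" → "eiver" → "weiver"

Answer: "weiver"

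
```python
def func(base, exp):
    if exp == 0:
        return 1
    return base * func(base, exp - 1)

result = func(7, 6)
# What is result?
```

func(7, 6) = 7 * 7 * 7 * 7 * 7 * 7 = 117649

Answer: 117649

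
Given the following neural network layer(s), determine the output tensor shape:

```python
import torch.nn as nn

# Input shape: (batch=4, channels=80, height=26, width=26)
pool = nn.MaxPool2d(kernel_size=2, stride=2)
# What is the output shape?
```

Input: (4, 80, 26, 26) -> Output: (4, 80, 13, 13)

Answer: (4, 80, 13, 13)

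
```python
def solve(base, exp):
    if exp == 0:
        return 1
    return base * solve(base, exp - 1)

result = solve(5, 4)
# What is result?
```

solve(5, 4) = 5 * 5 * 5 * 5 = 625

Answer: 625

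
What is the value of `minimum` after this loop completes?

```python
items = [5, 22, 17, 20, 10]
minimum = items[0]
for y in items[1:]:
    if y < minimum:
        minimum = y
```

Minimum of [5, 22, 17, 20, 10]
`minimum` takes the values: 5

Answer: 5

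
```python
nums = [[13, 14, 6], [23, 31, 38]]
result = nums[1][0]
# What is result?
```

Trace:
`nums = [[13, 14, 6], [23, 31, 38]]` → nums = [[13, 14, 6], [23, 31, 38]]
`result = nums[1][0]` → result = 23
So result = 23

Answer: 23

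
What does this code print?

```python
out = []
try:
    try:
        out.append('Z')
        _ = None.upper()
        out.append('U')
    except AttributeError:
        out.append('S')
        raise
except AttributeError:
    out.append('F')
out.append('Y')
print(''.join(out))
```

Execution trace: 'Z' (inner try body) → 'S' (inner except AttributeError) → 'F' (outer except AttributeError) → 'Y' (after the try/except). Output: ZSFY

Answer: ZSFY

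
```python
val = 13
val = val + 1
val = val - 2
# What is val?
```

Trace:
`val = 13` → val = 13
`val = val + 1` → val = 14
`val = val - 2` → val = 12
So val = 12

Answer: 12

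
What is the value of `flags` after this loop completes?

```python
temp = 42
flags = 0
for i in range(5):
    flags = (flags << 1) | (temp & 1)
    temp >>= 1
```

Reverse lowest 5 bits of 42
`flags` takes the values: 0 → 1 → 2 → 5 → 10

Answer: 10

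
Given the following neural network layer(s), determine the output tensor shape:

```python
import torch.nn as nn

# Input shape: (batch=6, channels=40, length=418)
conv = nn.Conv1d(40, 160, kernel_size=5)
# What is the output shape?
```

Input: (6, 40, 418) -> Output: (6, 160, 414)

Answer: (6, 160, 414)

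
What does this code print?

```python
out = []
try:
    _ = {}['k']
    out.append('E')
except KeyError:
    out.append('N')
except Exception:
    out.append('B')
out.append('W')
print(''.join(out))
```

Execution trace: 'N' (except KeyError) → 'W' (after the try/except). Output: NW

Answer: NW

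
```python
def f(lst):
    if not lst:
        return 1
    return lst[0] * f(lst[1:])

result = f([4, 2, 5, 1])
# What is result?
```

Product over [4, 2, 5, 1] = 4 * 2 * 5 * 1 = 40

Answer: 40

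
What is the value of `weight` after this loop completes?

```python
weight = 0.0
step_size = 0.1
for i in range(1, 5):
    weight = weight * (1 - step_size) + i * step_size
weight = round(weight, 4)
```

Moving average with lr=0.1
`weight` takes the values: 0.0 → 0.1 → 0.29 → 0.561 → 0.9049

Answer: 0.9049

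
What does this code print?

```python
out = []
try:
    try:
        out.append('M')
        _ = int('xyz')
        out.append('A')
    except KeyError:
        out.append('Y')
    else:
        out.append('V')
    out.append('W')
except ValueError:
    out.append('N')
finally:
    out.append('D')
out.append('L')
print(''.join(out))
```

Execution trace: 'M' (inner try body) → 'N' (except ValueError) → 'D' (finally) → 'L' (after the try/except). Output: MNDL

Answer: MNDL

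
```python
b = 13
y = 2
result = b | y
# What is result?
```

Trace:
`b = 13` → b = 13
`y = 2` → y = 2
`result = b | y` → result = 15
So result = 15

Answer: 15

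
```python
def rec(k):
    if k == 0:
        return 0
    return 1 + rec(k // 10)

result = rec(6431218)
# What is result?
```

Count of digits of 6431218: 7

Answer: 7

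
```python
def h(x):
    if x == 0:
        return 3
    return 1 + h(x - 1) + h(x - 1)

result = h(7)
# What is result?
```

h(x) = 1 + 2·h(x-1), h(0)=3. Closed form: (3+1)·2^7 - 1 = 511.

Answer: 511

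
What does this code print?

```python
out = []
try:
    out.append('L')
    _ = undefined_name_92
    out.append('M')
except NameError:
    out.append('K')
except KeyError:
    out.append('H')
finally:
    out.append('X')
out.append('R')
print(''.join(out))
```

Execution trace: 'L' (try body) → 'K' (except NameError) → 'X' (finally) → 'R' (after the try/except). Output: LKXR

Answer: LKXR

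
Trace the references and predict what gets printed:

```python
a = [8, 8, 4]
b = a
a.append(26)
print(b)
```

Key concept: basic list aliasing.
Step by step:
`a = [8, 8, 4]` → a = [8, 8, 4]
`b = a` → b = [8, 8, 4] (same object as a)
`a.append(26)` → a = [8, 8, 4, 26] (same object as b); b = [8, 8, 4, 26] (same object as a)
`print(b)` → prints [8, 8, 4, 26]

Answer: [8, 8, 4, 26]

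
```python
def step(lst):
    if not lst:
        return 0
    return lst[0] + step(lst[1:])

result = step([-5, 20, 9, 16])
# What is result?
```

(-5) + 20 + 9 + 16 + 0 = 40

Answer: 40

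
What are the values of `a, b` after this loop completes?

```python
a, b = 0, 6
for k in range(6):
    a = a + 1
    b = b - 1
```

a goes 0→6, b goes 6→0
`a, b` takes the values: (0, 6) → (1, 6) → (1, 5) → (2, 5) → (2, 4) → (3, 4) → (3, 3) → (4, 3) → (4, 2) → (5, 2) → (5, 1) → (6, 1) → (6, 0)

Answer: 6, 0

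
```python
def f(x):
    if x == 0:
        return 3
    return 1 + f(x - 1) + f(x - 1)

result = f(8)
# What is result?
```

f(x) = 1 + 2·f(x-1), f(0)=3. Closed form: (3+1)·2^8 - 1 = 1023.

Answer: 1023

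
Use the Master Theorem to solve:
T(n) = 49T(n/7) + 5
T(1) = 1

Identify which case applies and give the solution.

a=49, b=7, f(n)=5. log_7(49) = 2. Since c=0 < 2, Case 1 applies: T(n) = Θ(n^log_b(a)) = O(n^2).

Answer: O(n^2) - Case 1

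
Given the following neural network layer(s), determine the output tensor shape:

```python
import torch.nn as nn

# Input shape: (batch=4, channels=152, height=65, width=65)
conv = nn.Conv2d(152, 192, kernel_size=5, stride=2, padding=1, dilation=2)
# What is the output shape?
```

Input: (4, 152, 65, 65) -> Output: (4, 192, 30, 30)

Answer: (4, 192, 30, 30)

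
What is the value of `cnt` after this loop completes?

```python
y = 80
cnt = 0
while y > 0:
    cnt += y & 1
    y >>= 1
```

Count set bits in 80 (binary: 0b1010000)
`cnt` takes the values: 0 → 1 → 2

Answer: 2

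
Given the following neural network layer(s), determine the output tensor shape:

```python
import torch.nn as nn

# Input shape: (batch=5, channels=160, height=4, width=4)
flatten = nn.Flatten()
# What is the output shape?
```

Input: (5, 160, 4, 4) -> Output: (5, 2560)

Answer: (5, 2560)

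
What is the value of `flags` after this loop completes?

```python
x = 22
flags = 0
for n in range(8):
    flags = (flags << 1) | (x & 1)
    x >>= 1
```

Reverse lowest 8 bits of 22
`flags` takes the values: 0 → 1 → 3 → 6 → 13 → 26 → 52 → 104

Answer: 104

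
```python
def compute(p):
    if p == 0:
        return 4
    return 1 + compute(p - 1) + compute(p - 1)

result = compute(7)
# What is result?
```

compute(p) = 1 + 2·compute(p-1), compute(0)=4. Closed form: (4+1)·2^7 - 1 = 639.

Answer: 639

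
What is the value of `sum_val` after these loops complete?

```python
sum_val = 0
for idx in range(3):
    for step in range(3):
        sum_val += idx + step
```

Sum of all idx+step for idx,step in 3x3
`sum_val` takes the values: 0 → 1 → 3 → 4 → 6 → 9 → 11 → 14 → 18

Answer: 18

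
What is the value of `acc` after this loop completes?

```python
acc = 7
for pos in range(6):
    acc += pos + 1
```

Start at 7, add 1 to 6 = 28
`acc` takes the values: 7 → 8 → 10 → 13 → 17 → 22 → 28

Answer: 28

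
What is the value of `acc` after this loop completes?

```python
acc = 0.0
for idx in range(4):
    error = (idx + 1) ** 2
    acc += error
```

Sum of squared losses 1² + 2² + ... + 4²
`acc` takes the values: 0.0 → 1.0 → 5.0 → 14.0 → 30.0

Answer: 30.0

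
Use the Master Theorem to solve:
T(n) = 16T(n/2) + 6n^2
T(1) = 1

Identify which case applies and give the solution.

a=16, b=2, f(n)=6n^2. log_2(16) = 4. Since c=2 < 4, Case 1 applies: T(n) = Θ(n^log_b(a)) = O(n^4).

Answer: O(n^4) - Case 1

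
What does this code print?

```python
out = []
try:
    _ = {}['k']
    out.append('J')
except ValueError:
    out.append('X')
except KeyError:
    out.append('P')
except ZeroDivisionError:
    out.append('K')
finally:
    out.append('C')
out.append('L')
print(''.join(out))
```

Execution trace: 'P' (except KeyError) → 'C' (finally) → 'L' (after the try/except). Output: PCL

Answer: PCL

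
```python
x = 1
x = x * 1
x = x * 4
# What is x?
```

Trace:
`x = 1` → x = 1
`x = x * 1` → x = 1
`x = x * 4` → x = 4
So x = 4

Answer: 4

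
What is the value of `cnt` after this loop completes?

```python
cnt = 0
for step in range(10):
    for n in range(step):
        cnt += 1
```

Triangle number: 0+1+2+...+9
`cnt` takes the values: 0 → 1 → 2 → 3 → 4 → 5 → 6 → 7 → 8 → 9 → 10 → 11 → 12 → 13 → 14 → 15 → 16 → 17 → 18 → 19 → 20 → 21 → 22 → 23 → 24 → 25 → 26 → 27 → 28 → 29 → … → 41 → 42 → 43 → 44 → 45

Answer: 45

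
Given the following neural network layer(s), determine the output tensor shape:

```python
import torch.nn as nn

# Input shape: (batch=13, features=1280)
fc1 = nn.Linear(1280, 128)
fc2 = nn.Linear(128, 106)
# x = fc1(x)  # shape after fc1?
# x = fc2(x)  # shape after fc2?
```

Input: (13, 1280) -> after fc1: (13, 128) -> Output: (13, 106)

Answer: (13, 106)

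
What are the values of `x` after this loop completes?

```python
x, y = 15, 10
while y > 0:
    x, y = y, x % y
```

GCD of 15 and 10
`x` takes the values: 15 → 10 → 5

Answer: 5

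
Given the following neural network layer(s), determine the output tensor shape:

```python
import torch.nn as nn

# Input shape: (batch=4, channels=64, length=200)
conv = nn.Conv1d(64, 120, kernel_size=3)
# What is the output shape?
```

Input: (4, 64, 200) -> Output: (4, 120, 198)

Answer: (4, 120, 198)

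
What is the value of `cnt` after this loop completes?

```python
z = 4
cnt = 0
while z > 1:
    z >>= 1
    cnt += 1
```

Count right shifts until 1
`cnt` takes the values: 0 → 1 → 2

Answer: 2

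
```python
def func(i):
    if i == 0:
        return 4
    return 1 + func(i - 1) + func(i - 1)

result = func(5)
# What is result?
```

func(i) = 1 + 2·func(i-1), func(0)=4. Closed form: (4+1)·2^5 - 1 = 159.

Answer: 159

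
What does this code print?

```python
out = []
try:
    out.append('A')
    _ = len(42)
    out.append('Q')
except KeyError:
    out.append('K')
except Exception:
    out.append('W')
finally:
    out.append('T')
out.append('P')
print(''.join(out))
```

Execution trace: 'A' (try body) → 'W' (except Exception) → 'T' (finally) → 'P' (after the try/except). Output: AWTP

Answer: AWTP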